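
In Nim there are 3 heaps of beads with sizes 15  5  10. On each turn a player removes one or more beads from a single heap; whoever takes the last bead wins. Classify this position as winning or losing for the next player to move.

Compute the nim-sum pairwise:
15 ⊕ 5 = 10
10 ⊕ 10 = 0
The nim-sum is 0, so this is a P-position: the player to move is in a losing position under optimal play.

Losing position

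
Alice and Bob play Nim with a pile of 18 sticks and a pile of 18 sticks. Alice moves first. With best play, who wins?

Bob wins

Nim-sum: 18 XOR 18 = 0.
The nim-sum is 0, so this is a P-position: the player to move is in a losing position under optimal play; Alice is about to move from it and so loses — Bob wins.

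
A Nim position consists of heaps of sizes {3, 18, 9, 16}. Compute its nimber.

8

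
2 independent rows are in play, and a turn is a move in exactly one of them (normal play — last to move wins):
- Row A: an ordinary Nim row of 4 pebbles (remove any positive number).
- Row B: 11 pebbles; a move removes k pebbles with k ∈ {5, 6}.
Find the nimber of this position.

Row A is a plain Nim row of size 4, so its Grundy value is 4.
Build the Grundy sequence for row B with g(k) = mex{g(k−s) : s ∈ {5, 6}, s ≤ k}:
g(0) = mex{} = 0
g(1) = mex{} = 0
g(2) = mex{} = 0
g(3) = mex{} = 0
g(4) = mex{} = 0
g(5) = mex{0} = 1
g(6) = mex{0} = 1
g(7) = mex{0} = 1
g(8) = mex{0} = 1
g(9) = mex{0} = 1
g(10) = mex{0,1} = 2
g(11) = mex{1} = 0
So g(11) = 0.
By the Sprague-Grundy theorem, the Grundy value of a sum of independent games is the XOR of the component values.
Combined value = 4 ⊕ 0 = 4.

4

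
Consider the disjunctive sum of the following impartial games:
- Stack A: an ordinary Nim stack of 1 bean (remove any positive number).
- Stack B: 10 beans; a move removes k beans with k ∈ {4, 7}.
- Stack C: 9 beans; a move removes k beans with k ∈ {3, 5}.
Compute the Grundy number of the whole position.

3

Stack A is a plain Nim stack of size 1, so its Grundy value is 1.
Build the Grundy sequence for stack B with g(k) = mex{g(k−s) : s ∈ {4, 7}, s ≤ k}:
g(0) = mex{} = 0
g(1) = mex{} = 0
g(2) = mex{} = 0
g(3) = mex{} = 0
g(4) = mex{0} = 1
g(5) = mex{0} = 1
g(6) = mex{0} = 1
g(7) = mex{0} = 1
g(8) = mex{0,1} = 2
g(9) = mex{0,1} = 2
g(10) = mex{0,1} = 2
So g(10) = 2.
For stack C, compute g(0), g(1), … with moves {3, 5}:
g(0) = mex{} = 0
g(1) = mex{} = 0
g(2) = mex{} = 0
g(3) = mex{0} = 1
g(4) = mex{0} = 1
g(5) = mex{0} = 1
g(6) = mex{0,1} = 2
g(7) = mex{0,1} = 2
g(8) = mex{1} = 0
g(9) = mex{1,2} = 0
So g(9) = 0.
By the Sprague-Grundy theorem, the Grundy value of a sum of independent games is the XOR of the component values.
Combined value = 1 ⊕ 2 ⊕ 0 = 3.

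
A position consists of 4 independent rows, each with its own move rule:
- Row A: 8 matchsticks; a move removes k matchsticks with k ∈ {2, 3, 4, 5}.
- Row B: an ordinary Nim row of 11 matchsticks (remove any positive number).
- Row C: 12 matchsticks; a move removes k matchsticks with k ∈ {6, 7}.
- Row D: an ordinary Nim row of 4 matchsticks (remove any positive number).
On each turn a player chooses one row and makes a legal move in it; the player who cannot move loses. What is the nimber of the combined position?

13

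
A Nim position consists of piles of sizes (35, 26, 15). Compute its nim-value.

54

Write each in binary and XOR column by column:
  100011  (35)
  011010  (26)
  001111  (15)
  ------
  110110  (54)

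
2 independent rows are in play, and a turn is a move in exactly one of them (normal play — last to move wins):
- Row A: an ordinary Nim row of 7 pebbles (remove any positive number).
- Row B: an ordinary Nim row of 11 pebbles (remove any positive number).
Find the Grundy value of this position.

12

Row A is a plain Nim row of size 7, so its Grundy value is 7.
Row B is a plain Nim row of size 11, so its Grundy value is 11.
The value of a disjunctive sum is the nim-sum of the parts.
Combined value = 7 XOR 11 = 12.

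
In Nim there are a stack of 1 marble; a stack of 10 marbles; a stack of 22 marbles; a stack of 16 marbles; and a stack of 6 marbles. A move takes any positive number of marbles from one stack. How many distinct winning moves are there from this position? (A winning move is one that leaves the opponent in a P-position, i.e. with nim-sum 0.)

Compute the nim-sum pairwise:
1 ^ 10 = 11
11 ^ 22 = 29
29 ^ 16 = 13
13 ^ 6 = 11
The overall nim-sum is X = 11. A stack of size p has a winning move iff p XOR X < p (reduce it to p XOR X).
  1: 1 XOR 11 = 10 ≥ 1 — no move.
  10: 10 XOR 11 = 1 < 10 — winning move (to 1).
  22: 22 XOR 11 = 29 ≥ 22 — no move.
  16: 16 XOR 11 = 27 ≥ 16 — no move.
  6: 6 XOR 11 = 13 ≥ 6 — no move.
That gives 1 winning move.

1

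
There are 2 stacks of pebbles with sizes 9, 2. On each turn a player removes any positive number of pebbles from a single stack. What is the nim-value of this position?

11

Compute the nim-sum pairwise:
9 ⊕ 2 = 11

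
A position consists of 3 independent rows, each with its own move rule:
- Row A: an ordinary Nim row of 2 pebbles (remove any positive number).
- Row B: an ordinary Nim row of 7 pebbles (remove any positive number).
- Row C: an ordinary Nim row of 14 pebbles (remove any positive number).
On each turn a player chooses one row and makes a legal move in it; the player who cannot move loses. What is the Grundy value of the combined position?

Row A is a plain Nim row of size 2, so its Grundy value is 2.
Row B is a plain Nim row of size 7, so its Grundy value is 7.
Row C is a plain Nim row of size 14, so its Grundy value is 14.
The value of a disjunctive sum is the nim-sum of the parts.
Combined value = 2 ⊕ 7 ⊕ 14 = 11.

11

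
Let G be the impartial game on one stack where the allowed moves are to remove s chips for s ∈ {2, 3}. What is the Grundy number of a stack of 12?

Build the Grundy sequence with g(k) = mex{g(k−s) : s ∈ {2, 3}, s ≤ k}:
k:     0  1  2  3  4  5  6  7  8  9 10 11 12
g(k):  0  0  1  1  2  0  0  1  1  2  0  0  1
So g(12) = 1.

1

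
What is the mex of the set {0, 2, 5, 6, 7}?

1

0 is in the set but 1 is not, so the mex is 1.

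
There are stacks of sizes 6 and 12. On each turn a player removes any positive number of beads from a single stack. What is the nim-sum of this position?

Nim-sum: 6 ^ 12 = 10.

10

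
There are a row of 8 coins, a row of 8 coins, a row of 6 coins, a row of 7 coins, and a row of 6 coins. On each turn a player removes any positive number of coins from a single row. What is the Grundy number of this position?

7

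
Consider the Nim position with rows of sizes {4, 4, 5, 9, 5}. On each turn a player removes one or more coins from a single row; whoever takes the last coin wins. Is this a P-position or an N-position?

Compute the nim-sum pairwise:
4 XOR 4 = 0
0 XOR 5 = 5
5 XOR 9 = 12
12 XOR 5 = 9
The nim-sum is 9 ≠ 0, so this is an N-position: the player to move can win.

N-position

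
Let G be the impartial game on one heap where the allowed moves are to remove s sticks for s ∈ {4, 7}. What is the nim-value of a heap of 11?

0

Compute g(0), g(1), … for moves {4, 7}:
g(0) = mex{} = 0
g(1) = mex{} = 0
g(2) = mex{} = 0
g(3) = mex{} = 0
g(4) = mex{0} = 1
g(5) = mex{0} = 1
g(6) = mex{0} = 1
g(7) = mex{0} = 1
g(8) = mex{0,1} = 2
g(9) = mex{0,1} = 2
g(10) = mex{0,1} = 2
g(11) = mex{1} = 0
So g(11) = 0.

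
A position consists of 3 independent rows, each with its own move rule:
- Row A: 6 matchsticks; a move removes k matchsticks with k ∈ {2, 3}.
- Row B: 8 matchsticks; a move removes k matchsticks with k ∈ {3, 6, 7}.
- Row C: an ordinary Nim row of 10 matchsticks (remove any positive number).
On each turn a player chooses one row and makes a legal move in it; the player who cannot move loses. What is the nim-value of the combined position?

Build the Grundy sequence for row A with g(k) = mex{g(k−s) : s ∈ {2, 3}, s ≤ k}:
k:     0  1  2  3  4  5  6
g(k):  0  0  1  1  2  0  0
So g(6) = 0.
For row B, compute g(0), g(1), … with moves {3, 6, 7}:
k:     0  1  2  3  4  5  6  7  8
g(k):  0  0  0  1  1  1  2  2  2
So g(8) = 2.
Row C is a plain Nim row of size 10, so its Grundy value is 10.
The value of a disjunctive sum is the nim-sum of the parts.
Combined value = 0 ⊕ 2 ⊕ 10 = 8.

8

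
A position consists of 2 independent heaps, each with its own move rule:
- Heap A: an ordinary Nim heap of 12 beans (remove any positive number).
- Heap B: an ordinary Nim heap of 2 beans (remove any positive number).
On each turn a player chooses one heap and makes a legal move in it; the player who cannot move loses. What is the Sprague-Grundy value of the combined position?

Heap A is a plain Nim heap of size 12, so its Grundy value is 12.
Heap B is a plain Nim heap of size 2, so its Grundy value is 2.
The value of a disjunctive sum is the nim-sum of the parts.
Combined value = 12 XOR 2 = 14.

14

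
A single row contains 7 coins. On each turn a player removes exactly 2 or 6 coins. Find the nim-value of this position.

1

Grundy values for subtraction set {2, 6}:
g(0) = mex{} = 0
g(1) = mex{} = 0
g(2) = mex{0} = 1
g(3) = mex{0} = 1
g(4) = mex{1} = 0
g(5) = mex{1} = 0
g(6) = mex{0} = 1
g(7) = mex{0} = 1
So g(7) = 1.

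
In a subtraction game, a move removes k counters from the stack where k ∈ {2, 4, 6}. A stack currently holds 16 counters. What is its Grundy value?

0

Build the Grundy sequence with g(k) = mex{g(k−s) : s ∈ {2, 4, 6}, s ≤ k}:
k:     0  1  2  3  4  5  6  7  8  9 10 11 12 13 14 15 16
g(k):  0  0  1  1  2  2  3  3  0  0  1  1  2  2  3  3  0
So g(16) = 0.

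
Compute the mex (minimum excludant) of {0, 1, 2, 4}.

3

The values 0, 1, 2 are all present; 3 is the first non-negative integer missing from the set.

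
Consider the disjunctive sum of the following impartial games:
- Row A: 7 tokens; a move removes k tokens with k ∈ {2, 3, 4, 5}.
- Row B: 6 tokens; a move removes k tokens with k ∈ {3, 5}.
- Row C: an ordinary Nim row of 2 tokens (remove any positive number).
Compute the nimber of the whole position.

0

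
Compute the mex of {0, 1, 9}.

2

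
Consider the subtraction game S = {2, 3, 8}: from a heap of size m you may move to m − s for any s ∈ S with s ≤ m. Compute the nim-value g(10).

0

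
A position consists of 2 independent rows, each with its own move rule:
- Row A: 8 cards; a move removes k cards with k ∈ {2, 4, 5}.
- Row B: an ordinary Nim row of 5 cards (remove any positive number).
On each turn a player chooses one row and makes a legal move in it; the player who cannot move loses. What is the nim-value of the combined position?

5

For row A, compute g(0), g(1), … with moves {2, 4, 5}:
g(0) = mex{} = 0
g(1) = mex{} = 0
g(2) = mex{0} = 1
g(3) = mex{0} = 1
g(4) = mex{0,1} = 2
g(5) = mex{0,1} = 2
g(6) = mex{0,1,2} = 3
g(7) = mex{1,2} = 0
g(8) = mex{1,2,3} = 0
So g(8) = 0.
Row B is a plain Nim row of size 5, so its Grundy value is 5.
The value of a disjunctive sum is the nim-sum of the parts.
Combined value = 0 XOR 5 = 5.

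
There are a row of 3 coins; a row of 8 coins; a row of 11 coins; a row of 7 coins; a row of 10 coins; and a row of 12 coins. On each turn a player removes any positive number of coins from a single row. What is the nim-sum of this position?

In binary:
  0011  (3)
  1000  (8)
  1011  (11)
  0111  (7)
  1010  (10)
  1100  (12)
  ----
  0001  (1)

1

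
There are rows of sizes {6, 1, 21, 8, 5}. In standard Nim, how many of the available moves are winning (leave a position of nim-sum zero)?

Nim-sum: 6 XOR 1 XOR 21 XOR 8 XOR 5 = 31.
The overall nim-sum is X = 31. A row of size p has a winning move iff p XOR X < p (reduce it to p XOR X).
  6: 6 XOR 31 = 25 ≥ 6 — no move.
  1: 1 XOR 31 = 30 ≥ 1 — no move.
  21: 21 XOR 31 = 10 < 21 — winning move (to 10).
  8: 8 XOR 31 = 23 ≥ 8 — no move.
  5: 5 XOR 31 = 26 ≥ 5 — no move.
That gives 1 winning move.

1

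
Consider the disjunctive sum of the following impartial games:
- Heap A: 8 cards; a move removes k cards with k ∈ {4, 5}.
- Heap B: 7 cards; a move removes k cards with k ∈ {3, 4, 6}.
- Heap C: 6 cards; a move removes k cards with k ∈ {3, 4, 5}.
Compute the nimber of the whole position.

2

For heap A, compute g(0), g(1), … with moves {4, 5}:
k:     0  1  2  3  4  5  6  7  8
g(k):  0  0  0  0  1  1  1  1  2
So g(8) = 2.
For heap B, compute g(0), g(1), … with moves {3, 4, 6}:
k:     0  1  2  3  4  5  6  7
g(k):  0  0  0  1  1  1  2  2
So g(7) = 2.
For heap C, compute g(0), g(1), … with moves {3, 4, 5}:
g(0) = mex{} = 0
g(1) = mex{} = 0
g(2) = mex{} = 0
g(3) = mex{0} = 1
g(4) = mex{0} = 1
g(5) = mex{0} = 1
g(6) = mex{0,1} = 2
So g(6) = 2.
The value of a disjunctive sum is the nim-sum of the parts.
Combined value = 2 ⊕ 2 ⊕ 2 = 2.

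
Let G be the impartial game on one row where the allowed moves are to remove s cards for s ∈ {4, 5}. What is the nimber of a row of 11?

0

Build the Grundy sequence with g(k) = mex{g(k−s) : s ∈ {4, 5}, s ≤ k}:
k:     0  1  2  3  4  5  6  7  8  9 10 11
g(k):  0  0  0  0  1  1  1  1  2  0  0  0
So g(11) = 0.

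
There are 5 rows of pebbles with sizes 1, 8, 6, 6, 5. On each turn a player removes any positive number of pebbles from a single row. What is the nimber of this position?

12

Nim-sum: 1 ^ 8 ^ 6 ^ 6 ^ 5 = 12.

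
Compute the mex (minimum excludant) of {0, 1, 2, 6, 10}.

3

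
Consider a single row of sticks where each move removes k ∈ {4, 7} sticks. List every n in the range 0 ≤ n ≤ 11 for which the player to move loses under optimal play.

0, 1, 2, 3, 11

Grundy values for subtraction set {4, 7}:
k:     0  1  2  3  4  5  6  7  8  9 10 11
g(k):  0  0  0  0  1  1  1  1  2  2  2  0
The P-positions (g = 0) in 0..11 are 0, 1, 2, 3, 11.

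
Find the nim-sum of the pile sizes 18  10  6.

30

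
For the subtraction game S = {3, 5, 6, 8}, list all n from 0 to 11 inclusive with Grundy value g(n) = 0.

0, 1, 2, 11

Build the Grundy sequence with g(k) = mex{g(k−s) : s ∈ {3, 5, 6, 8}, s ≤ k}:
k:     0  1  2  3  4  5  6  7  8  9 10 11
g(k):  0  0  0  1  1  1  2  2  2  3  3  0
The P-positions (g = 0) in 0..11 are 0, 1, 2, 11.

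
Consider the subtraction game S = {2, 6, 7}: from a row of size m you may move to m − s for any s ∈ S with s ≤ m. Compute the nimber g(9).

Grundy values for subtraction set {2, 6, 7}:
g(0) = mex{} = 0
g(1) = mex{} = 0
g(2) = mex{0} = 1
g(3) = mex{0} = 1
g(4) = mex{1} = 0
g(5) = mex{1} = 0
g(6) = mex{0} = 1
g(7) = mex{0} = 1
g(8) = mex{0,1} = 2
g(9) = mex{1} = 0
So g(9) = 0.

0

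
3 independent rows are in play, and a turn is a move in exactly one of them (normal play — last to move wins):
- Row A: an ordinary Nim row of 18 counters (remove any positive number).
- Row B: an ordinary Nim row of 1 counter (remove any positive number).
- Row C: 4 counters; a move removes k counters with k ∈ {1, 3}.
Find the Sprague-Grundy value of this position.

19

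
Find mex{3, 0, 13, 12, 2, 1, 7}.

4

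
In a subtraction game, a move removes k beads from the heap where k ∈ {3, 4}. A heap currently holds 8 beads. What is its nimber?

0

Grundy values for subtraction set {3, 4}:
g(0) = mex{} = 0
g(1) = mex{} = 0
g(2) = mex{} = 0
g(3) = mex{0} = 1
g(4) = mex{0} = 1
g(5) = mex{0} = 1
g(6) = mex{0,1} = 2
g(7) = mex{1} = 0
g(8) = mex{1} = 0
So g(8) = 0.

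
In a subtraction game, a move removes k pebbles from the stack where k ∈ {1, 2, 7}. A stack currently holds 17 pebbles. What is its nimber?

2

Compute g(0), g(1), … for moves {1, 2, 7}:
k:     0  1  2  3  4  5  6  7  8  9 10 11 12 13 14 15 16 17
g(k):  0  1  2  0  1  2  0  1  2  0  1  2  0  1  2  0  1  2
So g(17) = 2.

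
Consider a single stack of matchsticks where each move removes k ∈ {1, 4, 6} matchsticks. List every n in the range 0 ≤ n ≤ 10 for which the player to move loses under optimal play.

0, 2, 5, 7, 10

Compute g(0), g(1), … for moves {1, 4, 6}:
k:     0  1  2  3  4  5  6  7  8  9 10
g(k):  0  1  0  1  2  0  1  0  1  2  0
The P-positions (g = 0) in 0..10 are 0, 2, 5, 7, 10.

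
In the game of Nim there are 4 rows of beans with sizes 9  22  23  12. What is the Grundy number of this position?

Bitwise XOR of the heap sizes:
  01001  (9)
  10110  (22)
  10111  (23)
  01100  (12)
  -----
  00100  (4)

4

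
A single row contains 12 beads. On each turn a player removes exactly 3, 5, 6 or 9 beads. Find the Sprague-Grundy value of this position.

Grundy values for subtraction set {3, 5, 6, 9}:
g(0) = mex{} = 0
g(1) = mex{} = 0
g(2) = mex{} = 0
g(3) = mex{0} = 1
g(4) = mex{0} = 1
g(5) = mex{0} = 1
g(6) = mex{0,1} = 2
g(7) = mex{0,1} = 2
g(8) = mex{0,1} = 2
g(9) = mex{0,1,2} = 3
g(10) = mex{0,1,2} = 3
g(11) = mex{0,1,2} = 3
g(12) = mex{1,2,3} = 0
So g(12) = 0.

0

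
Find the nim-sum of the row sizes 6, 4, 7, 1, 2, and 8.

Compute the nim-sum pairwise:
6 ^ 4 = 2
2 ^ 7 = 5
5 ^ 1 = 4
4 ^ 2 = 6
6 ^ 8 = 14

14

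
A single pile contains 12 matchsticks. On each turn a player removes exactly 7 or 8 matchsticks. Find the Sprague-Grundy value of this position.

Compute g(0), g(1), … for moves {7, 8}:
k:     0  1  2  3  4  5  6  7  8  9 10 11 12
g(k):  0  0  0  0  0  0  0  1  1  1  1  1  1
So g(12) = 1.

1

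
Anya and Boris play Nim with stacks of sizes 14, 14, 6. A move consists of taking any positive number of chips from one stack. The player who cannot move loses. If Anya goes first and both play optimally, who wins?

Compute the nim-sum pairwise:
14 XOR 14 = 0
0 XOR 6 = 6
The nim-sum is 6 ≠ 0, so this is an N-position: the player to move can win; Anya has a winning move.

Anya wins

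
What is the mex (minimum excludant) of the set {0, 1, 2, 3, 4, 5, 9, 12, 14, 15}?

The values 0, 1, 2, 3, 4, 5 are all present; 6 is the first non-negative integer missing from the set.

6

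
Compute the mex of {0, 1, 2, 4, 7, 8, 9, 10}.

3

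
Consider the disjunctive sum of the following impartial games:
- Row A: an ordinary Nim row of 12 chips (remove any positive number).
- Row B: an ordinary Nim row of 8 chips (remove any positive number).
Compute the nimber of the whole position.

4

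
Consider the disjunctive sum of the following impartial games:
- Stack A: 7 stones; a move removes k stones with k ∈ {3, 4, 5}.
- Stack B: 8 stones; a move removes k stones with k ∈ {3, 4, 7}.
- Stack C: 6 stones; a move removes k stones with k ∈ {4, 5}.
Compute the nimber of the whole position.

1

For stack A, compute g(0), g(1), … with moves {3, 4, 5}:
g(0) = mex{} = 0
g(1) = mex{} = 0
g(2) = mex{} = 0
g(3) = mex{0} = 1
g(4) = mex{0} = 1
g(5) = mex{0} = 1
g(6) = mex{0,1} = 2
g(7) = mex{0,1} = 2
So g(7) = 2.
Build the Grundy sequence for stack B with g(k) = mex{g(k−s) : s ∈ {3, 4, 7}, s ≤ k}:
g(0) = mex{} = 0
g(1) = mex{} = 0
g(2) = mex{} = 0
g(3) = mex{0} = 1
g(4) = mex{0} = 1
g(5) = mex{0} = 1
g(6) = mex{0,1} = 2
g(7) = mex{0,1} = 2
g(8) = mex{0,1} = 2
So g(8) = 2.
Build the Grundy sequence for stack C with g(k) = mex{g(k−s) : s ∈ {4, 5}, s ≤ k}:
g(0) = mex{} = 0
g(1) = mex{} = 0
g(2) = mex{} = 0
g(3) = mex{} = 0
g(4) = mex{0} = 1
g(5) = mex{0} = 1
g(6) = mex{0} = 1
So g(6) = 1.
The value of a disjunctive sum is the nim-sum of the parts.
Combined value = 2 XOR 2 XOR 1 = 1.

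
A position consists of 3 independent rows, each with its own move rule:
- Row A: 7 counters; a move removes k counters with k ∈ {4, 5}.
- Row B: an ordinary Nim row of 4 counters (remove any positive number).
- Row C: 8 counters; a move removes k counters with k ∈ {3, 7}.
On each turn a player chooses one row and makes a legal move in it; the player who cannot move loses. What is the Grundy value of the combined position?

7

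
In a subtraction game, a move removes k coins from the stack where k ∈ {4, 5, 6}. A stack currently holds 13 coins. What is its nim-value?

0

Compute g(0), g(1), … for moves {4, 5, 6}:
k:     0  1  2  3  4  5  6  7  8  9 10 11 12 13
g(k):  0  0  0  0  1  1  1  1  2  2  0  0  0  0
So g(13) = 0.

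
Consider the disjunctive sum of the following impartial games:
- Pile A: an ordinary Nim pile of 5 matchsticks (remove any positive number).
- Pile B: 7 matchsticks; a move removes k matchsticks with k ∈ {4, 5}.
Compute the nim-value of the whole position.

Pile A is a plain Nim pile of size 5, so its Grundy value is 5.
Build the Grundy sequence for pile B with g(k) = mex{g(k−s) : s ∈ {4, 5}, s ≤ k}:
g(0) = mex{} = 0
g(1) = mex{} = 0
g(2) = mex{} = 0
g(3) = mex{} = 0
g(4) = mex{0} = 1
g(5) = mex{0} = 1
g(6) = mex{0} = 1
g(7) = mex{0} = 1
So g(7) = 1.
By the Sprague-Grundy theorem, the Grundy value of a sum of independent games is the XOR of the component values.
Combined value = 5 ⊕ 1 = 4.

4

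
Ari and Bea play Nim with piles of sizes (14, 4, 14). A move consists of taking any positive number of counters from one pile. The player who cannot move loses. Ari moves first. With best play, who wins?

Ari wins

Nim-sum: 14 ^ 4 ^ 14 = 4.
The nim-sum is 4 ≠ 0, so this is an N-position: the player to move can win; Ari has a winning move.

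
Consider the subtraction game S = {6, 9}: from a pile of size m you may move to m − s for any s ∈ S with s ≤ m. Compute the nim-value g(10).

Compute g(0), g(1), … for moves {6, 9}:
g(0) = mex{} = 0
g(1) = mex{} = 0
g(2) = mex{} = 0
g(3) = mex{} = 0
g(4) = mex{} = 0
g(5) = mex{} = 0
g(6) = mex{0} = 1
g(7) = mex{0} = 1
g(8) = mex{0} = 1
g(9) = mex{0} = 1
g(10) = mex{0} = 1
So g(10) = 1.

1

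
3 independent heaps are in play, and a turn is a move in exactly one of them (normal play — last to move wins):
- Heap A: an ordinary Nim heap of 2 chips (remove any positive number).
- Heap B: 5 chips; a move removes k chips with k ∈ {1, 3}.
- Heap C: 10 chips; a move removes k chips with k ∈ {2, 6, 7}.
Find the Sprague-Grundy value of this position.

Heap A is a plain Nim heap of size 2, so its Grundy value is 2.
Grundy values for heap B (subtraction set {1, 3}):
k:     0  1  2  3  4  5
g(k):  0  1  0  1  0  1
So g(5) = 1.
Build the Grundy sequence for heap C with g(k) = mex{g(k−s) : s ∈ {2, 6, 7}, s ≤ k}:
g(0) = mex{} = 0
g(1) = mex{} = 0
g(2) = mex{0} = 1
g(3) = mex{0} = 1
g(4) = mex{1} = 0
g(5) = mex{1} = 0
g(6) = mex{0} = 1
g(7) = mex{0} = 1
g(8) = mex{0,1} = 2
g(9) = mex{1} = 0
g(10) = mex{0,1,2} = 3
So g(10) = 3.
The value of a disjunctive sum is the nim-sum of the parts.
Combined value = 2 ⊕ 1 ⊕ 3 = 0.

0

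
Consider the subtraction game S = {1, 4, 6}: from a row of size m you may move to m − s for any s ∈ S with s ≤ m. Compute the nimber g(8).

1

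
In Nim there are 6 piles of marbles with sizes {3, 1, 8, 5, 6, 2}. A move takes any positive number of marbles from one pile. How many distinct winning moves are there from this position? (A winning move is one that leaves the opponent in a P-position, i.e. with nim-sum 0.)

1

Compute the nim-sum pairwise:
3 ^ 1 = 2
2 ^ 8 = 10
10 ^ 5 = 15
15 ^ 6 = 9
9 ^ 2 = 11
The overall nim-sum is X = 11. A pile of size p has a winning move iff p XOR X < p (reduce it to p XOR X).
  3: 3 XOR 11 = 8 ≥ 3 — no move.
  1: 1 XOR 11 = 10 ≥ 1 — no move.
  8: 8 XOR 11 = 3 < 8 — winning move (to 3).
  5: 5 XOR 11 = 14 ≥ 5 — no move.
  6: 6 XOR 11 = 13 ≥ 6 — no move.
  2: 2 XOR 11 = 9 ≥ 2 — no move.
That gives 1 winning move.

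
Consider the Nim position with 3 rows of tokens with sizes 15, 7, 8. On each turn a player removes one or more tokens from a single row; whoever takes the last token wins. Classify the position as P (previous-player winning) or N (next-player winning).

P-position

Nim-sum: 15 ^ 7 ^ 8 = 0.
The nim-sum is 0, so this is a P-position: the player to move is in a losing position under optimal play.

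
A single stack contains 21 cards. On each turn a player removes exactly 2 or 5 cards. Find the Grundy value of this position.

0

Compute g(0), g(1), … for moves {2, 5}:
k:     0  1  2  3  4  5  6  7  8  9 10 11 12 13 14 15 16 17 18 19 20 21
g(k):  0  0  1  1  0  2  1  0  0  1  1  0  2  1  0  0  1  1  0  2  1  0
So g(21) = 0.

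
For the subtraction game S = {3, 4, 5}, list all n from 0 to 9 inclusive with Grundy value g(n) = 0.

0, 1, 2, 8, 9

Grundy values for subtraction set {3, 4, 5}:
g(0) = mex{} = 0
g(1) = mex{} = 0
g(2) = mex{} = 0
g(3) = mex{0} = 1
g(4) = mex{0} = 1
g(5) = mex{0} = 1
g(6) = mex{0,1} = 2
g(7) = mex{0,1} = 2
g(8) = mex{1} = 0
g(9) = mex{1,2} = 0
The P-positions (g = 0) in 0..9 are 0, 1, 2, 8, 9.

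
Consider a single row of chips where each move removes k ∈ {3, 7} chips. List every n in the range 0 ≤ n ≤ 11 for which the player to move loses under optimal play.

0, 1, 2, 6, 10, 11

Build the Grundy sequence with g(k) = mex{g(k−s) : s ∈ {3, 7}, s ≤ k}:
g(0) = mex{} = 0
g(1) = mex{} = 0
g(2) = mex{} = 0
g(3) = mex{0} = 1
g(4) = mex{0} = 1
g(5) = mex{0} = 1
g(6) = mex{1} = 0
g(7) = mex{0,1} = 2
g(8) = mex{0,1} = 2
g(9) = mex{0} = 1
g(10) = mex{1,2} = 0
g(11) = mex{1,2} = 0
The P-positions (g = 0) in 0..11 are 0, 1, 2, 6, 10, 11.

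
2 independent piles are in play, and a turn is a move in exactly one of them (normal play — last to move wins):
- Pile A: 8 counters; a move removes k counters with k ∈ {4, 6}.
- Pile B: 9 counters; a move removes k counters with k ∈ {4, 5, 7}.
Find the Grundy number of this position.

Build the Grundy sequence for pile A with g(k) = mex{g(k−s) : s ∈ {4, 6}, s ≤ k}:
g(0) = mex{} = 0
g(1) = mex{} = 0
g(2) = mex{} = 0
g(3) = mex{} = 0
g(4) = mex{0} = 1
g(5) = mex{0} = 1
g(6) = mex{0} = 1
g(7) = mex{0} = 1
g(8) = mex{0,1} = 2
So g(8) = 2.
For pile B, compute g(0), g(1), … with moves {4, 5, 7}:
k:     0  1  2  3  4  5  6  7  8  9
g(k):  0  0  0  0  1  1  1  1  2  2
So g(9) = 2.
By the Sprague-Grundy theorem, the Grundy value of a sum of independent games is the XOR of the component values.
Combined value = 2 XOR 2 = 0.

0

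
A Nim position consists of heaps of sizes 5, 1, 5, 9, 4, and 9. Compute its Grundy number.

5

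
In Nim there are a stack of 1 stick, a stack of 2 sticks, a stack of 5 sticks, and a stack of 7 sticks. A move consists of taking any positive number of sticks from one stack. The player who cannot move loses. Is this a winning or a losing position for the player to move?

Nim-sum: 1 ⊕ 2 ⊕ 5 ⊕ 7 = 1.
The nim-sum is 1 ≠ 0, so this is an N-position: the player to move can win.

Winning position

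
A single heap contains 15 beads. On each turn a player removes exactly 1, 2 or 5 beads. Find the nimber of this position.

Compute g(0), g(1), … for moves {1, 2, 5}:
k:     0  1  2  3  4  5  6  7  8  9 10 11 12 13 14 15
g(k):  0  1  2  0  1  2  0  1  2  0  1  2  0  1  2  0
So g(15) = 0.

0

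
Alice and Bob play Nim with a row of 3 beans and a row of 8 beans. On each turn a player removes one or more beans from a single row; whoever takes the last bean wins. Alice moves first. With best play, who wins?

Alice wins

In binary:
  0011  (3)
  1000  (8)
  ----
  1011  (11)
The nim-sum is 11 ≠ 0, so this is an N-position: the player to move can win; Alice has a winning move.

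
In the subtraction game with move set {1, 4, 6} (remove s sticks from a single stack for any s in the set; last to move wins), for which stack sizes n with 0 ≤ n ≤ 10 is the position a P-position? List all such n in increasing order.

0, 2, 5, 7, 10

Compute g(0), g(1), … for moves {1, 4, 6}:
g(0) = mex{} = 0
g(1) = mex{0} = 1
g(2) = mex{1} = 0
g(3) = mex{0} = 1
g(4) = mex{0,1} = 2
g(5) = mex{1,2} = 0
g(6) = mex{0} = 1
g(7) = mex{1} = 0
g(8) = mex{0,2} = 1
g(9) = mex{0,1} = 2
g(10) = mex{1,2} = 0
The P-positions (g = 0) in 0..10 are 0, 2, 5, 7, 10.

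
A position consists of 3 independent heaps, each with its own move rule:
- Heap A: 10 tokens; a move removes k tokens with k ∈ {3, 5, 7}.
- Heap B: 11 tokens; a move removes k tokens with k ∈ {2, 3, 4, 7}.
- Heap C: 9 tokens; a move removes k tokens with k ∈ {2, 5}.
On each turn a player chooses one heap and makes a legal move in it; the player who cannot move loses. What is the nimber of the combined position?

For heap A, compute g(0), g(1), … with moves {3, 5, 7}:
k:     0  1  2  3  4  5  6  7  8  9 10
g(k):  0  0  0  1  1  1  2  2  2  3  0
So g(10) = 0.
Grundy values for heap B (subtraction set {2, 3, 4, 7}):
k:     0  1  2  3  4  5  6  7  8  9 10 11
g(k):  0  0  1  1  2  2  0  3  1  4  2  0
So g(11) = 0.
Build the Grundy sequence for heap C with g(k) = mex{g(k−s) : s ∈ {2, 5}, s ≤ k}:
g(0) = mex{} = 0
g(1) = mex{} = 0
g(2) = mex{0} = 1
g(3) = mex{0} = 1
g(4) = mex{1} = 0
g(5) = mex{0,1} = 2
g(6) = mex{0} = 1
g(7) = mex{1,2} = 0
g(8) = mex{1} = 0
g(9) = mex{0} = 1
So g(9) = 1.
By the Sprague-Grundy theorem, the Grundy value of a sum of independent games is the XOR of the component values.
Combined value = 0 ⊕ 0 ⊕ 1 = 1.

1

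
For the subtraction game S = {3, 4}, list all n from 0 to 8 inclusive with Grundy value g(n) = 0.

0, 1, 2, 7, 8

Grundy values for subtraction set {3, 4}:
k:     0  1  2  3  4  5  6  7  8
g(k):  0  0  0  1  1  1  2  0  0
The P-positions (g = 0) in 0..8 are 0, 1, 2, 7, 8.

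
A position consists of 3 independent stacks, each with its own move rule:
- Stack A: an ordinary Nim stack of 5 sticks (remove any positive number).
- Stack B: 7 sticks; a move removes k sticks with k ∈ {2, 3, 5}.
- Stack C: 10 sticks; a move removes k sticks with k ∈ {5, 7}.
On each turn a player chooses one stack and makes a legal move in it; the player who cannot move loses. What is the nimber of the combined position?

7

Stack A is a plain Nim stack of size 5, so its Grundy value is 5.
For stack B, compute g(0), g(1), … with moves {2, 3, 5}:
g(0) = mex{} = 0
g(1) = mex{} = 0
g(2) = mex{0} = 1
g(3) = mex{0} = 1
g(4) = mex{0,1} = 2
g(5) = mex{0,1} = 2
g(6) = mex{0,1,2} = 3
g(7) = mex{1,2} = 0
So g(7) = 0.
Grundy values for stack C (subtraction set {5, 7}):
k:     0  1  2  3  4  5  6  7  8  9 10
g(k):  0  0  0  0  0  1  1  1  1  1  2
So g(10) = 2.
By the Sprague-Grundy theorem, the Grundy value of a sum of independent games is the XOR of the component values.
Combined value = 5 XOR 0 XOR 2 = 7.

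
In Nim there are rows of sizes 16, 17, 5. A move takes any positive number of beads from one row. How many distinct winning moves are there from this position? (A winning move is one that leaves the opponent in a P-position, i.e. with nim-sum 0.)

1

Bitwise XOR of the heap sizes:
  10000  (16)
  10001  (17)
  00101  (5)
  -----
  00100  (4)
The overall nim-sum is X = 4. A row of size p has a winning move iff p XOR X < p (reduce it to p XOR X).
  16: 16 XOR 4 = 20 ≥ 16 — no move.
  17: 17 XOR 4 = 21 ≥ 17 — no move.
  5: 5 XOR 4 = 1 < 5 — winning move (to 1).
That gives 1 winning move.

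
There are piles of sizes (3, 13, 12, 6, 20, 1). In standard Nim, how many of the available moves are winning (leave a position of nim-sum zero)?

Nim-sum: 3 ^ 13 ^ 12 ^ 6 ^ 20 ^ 1 = 17.
The overall nim-sum is X = 17. A pile of size p has a winning move iff p XOR X < p (reduce it to p XOR X).
  3: 3 XOR 17 = 18 ≥ 3 — no move.
  13: 13 XOR 17 = 28 ≥ 13 — no move.
  12: 12 XOR 17 = 29 ≥ 12 — no move.
  6: 6 XOR 17 = 23 ≥ 6 — no move.
  20: 20 XOR 17 = 5 < 20 — winning move (to 5).
  1: 1 XOR 17 = 16 ≥ 1 — no move.
That gives 1 winning move.

1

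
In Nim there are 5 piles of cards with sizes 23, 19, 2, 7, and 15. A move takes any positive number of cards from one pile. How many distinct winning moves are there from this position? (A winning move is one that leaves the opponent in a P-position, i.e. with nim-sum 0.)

1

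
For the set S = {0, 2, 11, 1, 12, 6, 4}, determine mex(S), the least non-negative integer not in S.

The values 0, 1, 2 are all present; 3 is the first non-negative integer missing from the set.

3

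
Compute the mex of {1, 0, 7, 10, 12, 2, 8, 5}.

3

The values 0, 1, 2 are all present; 3 is the first non-negative integer missing from the set.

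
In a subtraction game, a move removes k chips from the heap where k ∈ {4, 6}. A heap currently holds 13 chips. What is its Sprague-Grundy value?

Compute g(0), g(1), … for moves {4, 6}:
g(0) = mex{} = 0
g(1) = mex{} = 0
g(2) = mex{} = 0
g(3) = mex{} = 0
g(4) = mex{0} = 1
g(5) = mex{0} = 1
g(6) = mex{0} = 1
g(7) = mex{0} = 1
g(8) = mex{0,1} = 2
g(9) = mex{0,1} = 2
g(10) = mex{1} = 0
g(11) = mex{1} = 0
g(12) = mex{1,2} = 0
g(13) = mex{1,2} = 0
So g(13) = 0.

0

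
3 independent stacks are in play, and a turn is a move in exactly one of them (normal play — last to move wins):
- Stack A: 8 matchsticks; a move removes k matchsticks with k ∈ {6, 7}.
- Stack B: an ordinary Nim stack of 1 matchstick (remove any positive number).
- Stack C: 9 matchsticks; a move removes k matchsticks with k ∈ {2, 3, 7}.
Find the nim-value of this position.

2

Grundy values for stack A (subtraction set {6, 7}):
k:     0  1  2  3  4  5  6  7  8
g(k):  0  0  0  0  0  0  1  1  1
So g(8) = 1.
Stack B is a plain Nim stack of size 1, so its Grundy value is 1.
Grundy values for stack C (subtraction set {2, 3, 7}):
g(0) = mex{} = 0
g(1) = mex{} = 0
g(2) = mex{0} = 1
g(3) = mex{0} = 1
g(4) = mex{0,1} = 2
g(5) = mex{1} = 0
g(6) = mex{1,2} = 0
g(7) = mex{0,2} = 1
g(8) = mex{0} = 1
g(9) = mex{0,1} = 2
So g(9) = 2.
By the Sprague-Grundy theorem, the Grundy value of a sum of independent games is the XOR of the component values.
Combined value = 1 XOR 1 XOR 2 = 2.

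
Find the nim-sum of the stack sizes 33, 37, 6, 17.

Nim-sum: 33 ^ 37 ^ 6 ^ 17 = 19.

19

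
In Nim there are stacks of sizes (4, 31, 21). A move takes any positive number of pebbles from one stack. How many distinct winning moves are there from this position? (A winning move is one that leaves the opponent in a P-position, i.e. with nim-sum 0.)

In binary:
  00100  (4)
  11111  (31)
  10101  (21)
  -----
  01110  (14)
The overall nim-sum is X = 14. A stack of size p has a winning move iff p XOR X < p (reduce it to p XOR X).
  4: 4 XOR 14 = 10 ≥ 4 — no move.
  31: 31 XOR 14 = 17 < 31 — winning move (to 17).
  21: 21 XOR 14 = 27 ≥ 21 — no move.
That gives 1 winning move.

1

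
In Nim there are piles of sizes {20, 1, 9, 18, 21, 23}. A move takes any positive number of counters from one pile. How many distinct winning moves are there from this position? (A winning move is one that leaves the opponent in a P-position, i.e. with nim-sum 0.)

1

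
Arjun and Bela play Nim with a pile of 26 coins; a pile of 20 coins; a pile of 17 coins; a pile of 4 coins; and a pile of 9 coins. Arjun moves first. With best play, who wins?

Nim-sum: 26 ⊕ 20 ⊕ 17 ⊕ 4 ⊕ 9 = 18.
The nim-sum is 18 ≠ 0, so this is an N-position: the player to move can win; Arjun has a winning move.

Arjun wins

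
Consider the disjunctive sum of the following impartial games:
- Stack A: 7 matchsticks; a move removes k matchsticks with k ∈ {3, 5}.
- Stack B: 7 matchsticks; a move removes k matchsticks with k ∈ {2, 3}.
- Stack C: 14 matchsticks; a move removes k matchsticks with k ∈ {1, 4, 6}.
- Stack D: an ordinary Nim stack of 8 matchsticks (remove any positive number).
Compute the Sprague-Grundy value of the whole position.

9

Build the Grundy sequence for stack A with g(k) = mex{g(k−s) : s ∈ {3, 5}, s ≤ k}:
g(0) = mex{} = 0
g(1) = mex{} = 0
g(2) = mex{} = 0
g(3) = mex{0} = 1
g(4) = mex{0} = 1
g(5) = mex{0} = 1
g(6) = mex{0,1} = 2
g(7) = mex{0,1} = 2
So g(7) = 2.
Build the Grundy sequence for stack B with g(k) = mex{g(k−s) : s ∈ {2, 3}, s ≤ k}:
k:     0  1  2  3  4  5  6  7
g(k):  0  0  1  1  2  0  0  1
So g(7) = 1.
For stack C, compute g(0), g(1), … with moves {1, 4, 6}:
k:     0  1  2  3  4  5  6  7  8  9 10 11 12 13 14
g(k):  0  1  0  1  2  0  1  0  1  2  0  1  0  1  2
So g(14) = 2.
Stack D is a plain Nim stack of size 8, so its Grundy value is 8.
The value of a disjunctive sum is the nim-sum of the parts.
Combined value = 2 XOR 1 XOR 2 XOR 8 = 9.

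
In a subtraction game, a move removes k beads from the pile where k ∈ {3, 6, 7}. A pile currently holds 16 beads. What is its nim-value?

2

Build the Grundy sequence with g(k) = mex{g(k−s) : s ∈ {3, 6, 7}, s ≤ k}:
k:     0  1  2  3  4  5  6  7  8  9 10 11 12 13 14 15 16
g(k):  0  0  0  1  1  1  2  2  2  3  0  0  0  1  1  1  2
So g(16) = 2.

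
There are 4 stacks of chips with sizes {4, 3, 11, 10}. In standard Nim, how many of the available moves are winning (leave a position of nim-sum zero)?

1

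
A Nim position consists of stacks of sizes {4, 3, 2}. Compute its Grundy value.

Bitwise XOR of the heap sizes:
  100  (4)
  011  (3)
  010  (2)
  ---
  101  (5)

5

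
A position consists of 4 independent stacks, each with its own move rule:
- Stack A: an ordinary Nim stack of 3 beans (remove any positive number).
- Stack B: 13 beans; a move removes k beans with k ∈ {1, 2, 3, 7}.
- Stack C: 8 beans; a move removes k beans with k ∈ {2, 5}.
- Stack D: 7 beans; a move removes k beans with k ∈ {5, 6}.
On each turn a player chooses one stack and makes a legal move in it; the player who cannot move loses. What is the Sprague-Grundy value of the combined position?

3

Stack A is a plain Nim stack of size 3, so its Grundy value is 3.
For stack B, compute g(0), g(1), … with moves {1, 2, 3, 7}:
g(0) = mex{} = 0
g(1) = mex{0} = 1
g(2) = mex{0,1} = 2
g(3) = mex{0,1,2} = 3
g(4) = mex{1,2,3} = 0
g(5) = mex{0,2,3} = 1
g(6) = mex{0,1,3} = 2
g(7) = mex{0,1,2} = 3
g(8) = mex{1,2,3} = 0
g(9) = mex{0,2,3} = 1
g(10) = mex{0,1,3} = 2
g(11) = mex{0,1,2} = 3
g(12) = mex{1,2,3} = 0
g(13) = mex{0,2,3} = 1
So g(13) = 1.
Grundy values for stack C (subtraction set {2, 5}):
k:     0  1  2  3  4  5  6  7  8
g(k):  0  0  1  1  0  2  1  0  0
So g(8) = 0.
Build the Grundy sequence for stack D with g(k) = mex{g(k−s) : s ∈ {5, 6}, s ≤ k}:
g(0) = mex{} = 0
g(1) = mex{} = 0
g(2) = mex{} = 0
g(3) = mex{} = 0
g(4) = mex{} = 0
g(5) = mex{0} = 1
g(6) = mex{0} = 1
g(7) = mex{0} = 1
So g(7) = 1.
The value of a disjunctive sum is the nim-sum of the parts.
Combined value = 3 XOR 1 XOR 0 XOR 1 = 3.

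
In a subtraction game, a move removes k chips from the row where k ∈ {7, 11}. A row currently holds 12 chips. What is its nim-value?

1

Build the Grundy sequence with g(k) = mex{g(k−s) : s ∈ {7, 11}, s ≤ k}:
g(0) = mex{} = 0
g(1) = mex{} = 0
g(2) = mex{} = 0
g(3) = mex{} = 0
g(4) = mex{} = 0
g(5) = mex{} = 0
g(6) = mex{} = 0
g(7) = mex{0} = 1
g(8) = mex{0} = 1
g(9) = mex{0} = 1
g(10) = mex{0} = 1
g(11) = mex{0} = 1
g(12) = mex{0} = 1
So g(12) = 1.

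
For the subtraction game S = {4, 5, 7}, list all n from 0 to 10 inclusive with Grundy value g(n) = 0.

0, 1, 2, 3

Grundy values for subtraction set {4, 5, 7}:
k:     0  1  2  3  4  5  6  7  8  9 10
g(k):  0  0  0  0  1  1  1  1  2  2  2
The P-positions (g = 0) in 0..10 are 0, 1, 2, 3.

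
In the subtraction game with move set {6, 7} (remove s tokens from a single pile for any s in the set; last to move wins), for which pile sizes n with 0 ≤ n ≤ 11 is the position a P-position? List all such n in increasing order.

0, 1, 2, 3, 4, 5

Grundy values for subtraction set {6, 7}:
k:     0  1  2  3  4  5  6  7  8  9 10 11
g(k):  0  0  0  0  0  0  1  1  1  1  1  1
The P-positions (g = 0) in 0..11 are 0, 1, 2, 3, 4, 5.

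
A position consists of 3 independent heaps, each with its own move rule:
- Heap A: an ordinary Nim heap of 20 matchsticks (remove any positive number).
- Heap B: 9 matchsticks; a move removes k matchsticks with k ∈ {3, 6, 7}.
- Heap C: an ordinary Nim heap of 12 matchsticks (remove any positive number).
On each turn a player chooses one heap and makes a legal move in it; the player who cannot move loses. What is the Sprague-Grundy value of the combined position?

Heap A is a plain Nim heap of size 20, so its Grundy value is 20.
Build the Grundy sequence for heap B with g(k) = mex{g(k−s) : s ∈ {3, 6, 7}, s ≤ k}:
g(0) = mex{} = 0
g(1) = mex{} = 0
g(2) = mex{} = 0
g(3) = mex{0} = 1
g(4) = mex{0} = 1
g(5) = mex{0} = 1
g(6) = mex{0,1} = 2
g(7) = mex{0,1} = 2
g(8) = mex{0,1} = 2
g(9) = mex{0,1,2} = 3
So g(9) = 3.
Heap C is a plain Nim heap of size 12, so its Grundy value is 12.
By the Sprague-Grundy theorem, the Grundy value of a sum of independent games is the XOR of the component values.
Combined value = 20 XOR 3 XOR 12 = 27.

27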